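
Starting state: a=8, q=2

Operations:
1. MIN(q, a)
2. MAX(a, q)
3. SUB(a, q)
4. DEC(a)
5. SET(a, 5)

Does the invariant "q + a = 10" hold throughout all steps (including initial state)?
No, violated after step 3

The invariant is violated after step 3.

State at each step:
Initial: a=8, q=2
After step 1: a=8, q=2
After step 2: a=8, q=2
After step 3: a=6, q=2
After step 4: a=5, q=2
After step 5: a=5, q=2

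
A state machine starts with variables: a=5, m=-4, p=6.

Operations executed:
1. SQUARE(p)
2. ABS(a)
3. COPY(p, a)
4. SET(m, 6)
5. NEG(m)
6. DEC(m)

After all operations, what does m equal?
m = -7

Tracing execution:
Step 1: SQUARE(p) → m = -4
Step 2: ABS(a) → m = -4
Step 3: COPY(p, a) → m = -4
Step 4: SET(m, 6) → m = 6
Step 5: NEG(m) → m = -6
Step 6: DEC(m) → m = -7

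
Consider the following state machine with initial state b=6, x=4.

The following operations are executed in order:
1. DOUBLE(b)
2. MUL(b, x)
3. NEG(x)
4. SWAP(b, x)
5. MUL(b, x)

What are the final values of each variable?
{b: -192, x: 48}

Step-by-step execution:
Initial: b=6, x=4
After step 1 (DOUBLE(b)): b=12, x=4
After step 2 (MUL(b, x)): b=48, x=4
After step 3 (NEG(x)): b=48, x=-4
After step 4 (SWAP(b, x)): b=-4, x=48
After step 5 (MUL(b, x)): b=-192, x=48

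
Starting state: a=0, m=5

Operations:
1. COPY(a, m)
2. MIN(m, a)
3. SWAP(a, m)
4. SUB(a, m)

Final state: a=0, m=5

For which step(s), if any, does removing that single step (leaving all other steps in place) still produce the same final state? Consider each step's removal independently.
Step(s) 2, 3

Testing removal of each single step:
Without step 1: final = a=0, m=0 (different)
Without step 2: final = a=0, m=5 (same)
Without step 3: final = a=0, m=5 (same)
Without step 4: final = a=5, m=5 (different)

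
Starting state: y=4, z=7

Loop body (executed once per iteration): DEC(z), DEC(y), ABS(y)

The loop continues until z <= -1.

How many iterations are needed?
8

Tracing iterations:
Initial: y=4, z=7
After iteration 1: y=3, z=6
After iteration 2: y=2, z=5
After iteration 3: y=1, z=4
After iteration 4: y=0, z=3
After iteration 5: y=1, z=2
After iteration 6: y=0, z=1
After iteration 7: y=1, z=0
After iteration 8: y=0, z=-1
z <= -1 now holds, so the loop exits after 8 iterations.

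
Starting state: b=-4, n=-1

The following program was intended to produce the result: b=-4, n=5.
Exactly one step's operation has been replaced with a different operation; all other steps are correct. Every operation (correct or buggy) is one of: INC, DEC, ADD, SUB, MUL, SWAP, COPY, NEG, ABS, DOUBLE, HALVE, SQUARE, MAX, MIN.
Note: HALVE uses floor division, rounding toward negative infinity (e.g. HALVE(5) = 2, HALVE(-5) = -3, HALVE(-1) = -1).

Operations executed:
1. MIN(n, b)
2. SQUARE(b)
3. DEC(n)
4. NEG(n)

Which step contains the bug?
Step 2

Trace with buggy code:
Initial: b=-4, n=-1
After step 1: b=-4, n=-4
After step 2: b=16, n=-4
After step 3: b=16, n=-5
After step 4: b=16, n=5
Actual final b=16, n=5 ≠ expected b=-4, n=5.
Step 2 is the only position where a single-operation replacement can produce the expected result.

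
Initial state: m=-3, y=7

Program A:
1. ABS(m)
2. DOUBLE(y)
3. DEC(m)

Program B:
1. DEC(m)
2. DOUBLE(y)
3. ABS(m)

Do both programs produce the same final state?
No

Program A final state: m=2, y=14
Program B final state: m=4, y=14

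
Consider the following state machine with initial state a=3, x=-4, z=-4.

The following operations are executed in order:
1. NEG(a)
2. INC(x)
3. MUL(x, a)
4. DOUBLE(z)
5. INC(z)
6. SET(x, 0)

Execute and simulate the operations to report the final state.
{a: -3, x: 0, z: -7}

Step-by-step execution:
Initial: a=3, x=-4, z=-4
After step 1 (NEG(a)): a=-3, x=-4, z=-4
After step 2 (INC(x)): a=-3, x=-3, z=-4
After step 3 (MUL(x, a)): a=-3, x=9, z=-4
After step 4 (DOUBLE(z)): a=-3, x=9, z=-8
After step 5 (INC(z)): a=-3, x=9, z=-7
After step 6 (SET(x, 0)): a=-3, x=0, z=-7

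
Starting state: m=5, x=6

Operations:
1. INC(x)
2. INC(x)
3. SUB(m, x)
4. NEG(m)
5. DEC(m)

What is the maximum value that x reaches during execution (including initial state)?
8

Values of x at each step:
Initial: x = 6
After step 1: x = 7
After step 2: x = 8 ← maximum
After step 3: x = 8
After step 4: x = 8
After step 5: x = 8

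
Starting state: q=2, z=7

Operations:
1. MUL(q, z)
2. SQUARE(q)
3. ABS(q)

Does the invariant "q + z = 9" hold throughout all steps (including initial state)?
No, violated after step 1

The invariant is violated after step 1.

State at each step:
Initial: q=2, z=7
After step 1: q=14, z=7
After step 2: q=196, z=7
After step 3: q=196, z=7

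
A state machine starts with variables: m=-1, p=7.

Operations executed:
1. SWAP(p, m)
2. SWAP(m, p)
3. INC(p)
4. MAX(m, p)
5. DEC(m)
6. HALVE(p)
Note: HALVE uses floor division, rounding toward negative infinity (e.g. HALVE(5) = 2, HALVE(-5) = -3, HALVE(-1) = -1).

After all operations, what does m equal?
m = 7

Tracing execution:
Step 1: SWAP(p, m) → m = 7
Step 2: SWAP(m, p) → m = -1
Step 3: INC(p) → m = -1
Step 4: MAX(m, p) → m = 8
Step 5: DEC(m) → m = 7
Step 6: HALVE(p) → m = 7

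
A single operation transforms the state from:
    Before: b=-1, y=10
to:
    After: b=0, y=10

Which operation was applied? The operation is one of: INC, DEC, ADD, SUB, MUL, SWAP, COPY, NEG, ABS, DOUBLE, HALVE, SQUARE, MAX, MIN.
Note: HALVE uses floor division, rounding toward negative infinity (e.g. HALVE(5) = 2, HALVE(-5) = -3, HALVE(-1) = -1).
INC(b)

Analyzing the change:
Before: b=-1, y=10
After: b=0, y=10
Variable b changed from -1 to 0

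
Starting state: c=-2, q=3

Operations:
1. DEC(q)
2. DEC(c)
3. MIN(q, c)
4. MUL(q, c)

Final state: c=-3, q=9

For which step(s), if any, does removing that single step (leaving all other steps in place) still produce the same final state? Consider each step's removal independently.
Step(s) 1

Testing removal of each single step:
Without step 1: final = c=-3, q=9 (same)
Without step 2: final = c=-2, q=4 (different)
Without step 3: final = c=-3, q=-6 (different)
Without step 4: final = c=-3, q=-3 (different)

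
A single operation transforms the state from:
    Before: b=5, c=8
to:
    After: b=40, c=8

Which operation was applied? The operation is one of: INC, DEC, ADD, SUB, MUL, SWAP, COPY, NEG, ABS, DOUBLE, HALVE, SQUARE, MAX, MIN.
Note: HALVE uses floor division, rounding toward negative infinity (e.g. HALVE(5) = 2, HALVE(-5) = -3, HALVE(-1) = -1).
MUL(b, c)

Analyzing the change:
Before: b=5, c=8
After: b=40, c=8
Variable b changed from 5 to 40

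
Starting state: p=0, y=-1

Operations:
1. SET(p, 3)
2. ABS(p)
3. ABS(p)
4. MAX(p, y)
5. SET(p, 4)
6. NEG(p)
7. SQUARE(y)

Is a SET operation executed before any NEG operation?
Yes

First SET: step 1
First NEG: step 6
Since 1 < 6, SET comes first.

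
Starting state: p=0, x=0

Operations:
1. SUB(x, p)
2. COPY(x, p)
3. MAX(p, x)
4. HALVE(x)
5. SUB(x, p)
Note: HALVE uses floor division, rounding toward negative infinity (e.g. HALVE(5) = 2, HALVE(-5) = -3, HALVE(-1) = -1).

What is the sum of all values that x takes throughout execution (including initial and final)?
0

Values of x at each step:
Initial: x = 0
After step 1: x = 0
After step 2: x = 0
After step 3: x = 0
After step 4: x = 0
After step 5: x = 0
Sum = 0 + 0 + 0 + 0 + 0 + 0 = 0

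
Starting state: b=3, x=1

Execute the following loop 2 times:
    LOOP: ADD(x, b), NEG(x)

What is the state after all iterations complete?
b=3, x=1

Iteration trace:
Start: b=3, x=1
After iteration 1: b=3, x=-4
After iteration 2: b=3, x=1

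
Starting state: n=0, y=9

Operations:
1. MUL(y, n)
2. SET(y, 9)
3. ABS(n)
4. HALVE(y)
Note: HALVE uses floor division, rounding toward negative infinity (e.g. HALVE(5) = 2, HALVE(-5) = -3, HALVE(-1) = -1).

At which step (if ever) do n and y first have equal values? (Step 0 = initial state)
Step 1

n and y first become equal after step 1.

Comparing values at each step:
Initial: n=0, y=9
After step 1: n=0, y=0 ← equal!
After step 2: n=0, y=9
After step 3: n=0, y=9
After step 4: n=0, y=4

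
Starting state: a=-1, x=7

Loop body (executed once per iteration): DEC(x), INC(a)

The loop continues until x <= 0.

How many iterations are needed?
7

Tracing iterations:
Initial: a=-1, x=7
After iteration 1: a=0, x=6
After iteration 2: a=1, x=5
After iteration 3: a=2, x=4
After iteration 4: a=3, x=3
After iteration 5: a=4, x=2
After iteration 6: a=5, x=1
After iteration 7: a=6, x=0
x <= 0 now holds, so the loop exits after 7 iterations.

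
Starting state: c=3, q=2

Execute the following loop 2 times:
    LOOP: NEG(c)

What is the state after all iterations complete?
c=3, q=2

Iteration trace:
Start: c=3, q=2
After iteration 1: c=-3, q=2
After iteration 2: c=3, q=2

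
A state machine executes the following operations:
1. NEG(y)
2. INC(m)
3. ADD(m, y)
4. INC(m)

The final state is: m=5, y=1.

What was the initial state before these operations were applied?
m=2, y=-1

Working backwards:
Final state: m=5, y=1
Before step 4 (INC(m)): m=4, y=1
Before step 3 (ADD(m, y)): m=3, y=1
Before step 2 (INC(m)): m=2, y=1
Before step 1 (NEG(y)): m=2, y=-1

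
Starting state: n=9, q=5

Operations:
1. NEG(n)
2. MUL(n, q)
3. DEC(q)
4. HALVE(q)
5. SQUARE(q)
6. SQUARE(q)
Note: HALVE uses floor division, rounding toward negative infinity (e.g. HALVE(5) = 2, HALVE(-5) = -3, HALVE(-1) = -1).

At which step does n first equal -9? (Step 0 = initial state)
Step 1

Tracing n:
Initial: n = 9
After step 1: n = -9 ← first occurrence
After step 2: n = -45
After step 3: n = -45
After step 4: n = -45
After step 5: n = -45
After step 6: n = -45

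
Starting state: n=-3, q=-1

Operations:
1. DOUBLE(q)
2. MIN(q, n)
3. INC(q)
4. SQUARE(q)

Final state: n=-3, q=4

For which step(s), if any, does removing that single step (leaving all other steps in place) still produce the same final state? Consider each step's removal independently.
Step(s) 1

Testing removal of each single step:
Without step 1: final = n=-3, q=4 (same)
Without step 2: final = n=-3, q=1 (different)
Without step 3: final = n=-3, q=9 (different)
Without step 4: final = n=-3, q=-2 (different)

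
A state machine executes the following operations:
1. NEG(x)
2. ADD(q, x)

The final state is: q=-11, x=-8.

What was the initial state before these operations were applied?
q=-3, x=8

Working backwards:
Final state: q=-11, x=-8
Before step 2 (ADD(q, x)): q=-3, x=-8
Before step 1 (NEG(x)): q=-3, x=8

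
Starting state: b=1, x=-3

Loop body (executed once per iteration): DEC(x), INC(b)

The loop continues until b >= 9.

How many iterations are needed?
8

Tracing iterations:
Initial: b=1, x=-3
After iteration 1: b=2, x=-4
After iteration 2: b=3, x=-5
After iteration 3: b=4, x=-6
After iteration 4: b=5, x=-7
After iteration 5: b=6, x=-8
After iteration 6: b=7, x=-9
After iteration 7: b=8, x=-10
After iteration 8: b=9, x=-11
b >= 9 now holds, so the loop exits after 8 iterations.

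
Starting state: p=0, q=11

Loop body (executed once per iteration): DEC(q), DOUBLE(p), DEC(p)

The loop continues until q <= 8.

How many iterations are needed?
3

Tracing iterations:
Initial: p=0, q=11
After iteration 1: p=-1, q=10
After iteration 2: p=-3, q=9
After iteration 3: p=-7, q=8
q <= 8 now holds, so the loop exits after 3 iterations.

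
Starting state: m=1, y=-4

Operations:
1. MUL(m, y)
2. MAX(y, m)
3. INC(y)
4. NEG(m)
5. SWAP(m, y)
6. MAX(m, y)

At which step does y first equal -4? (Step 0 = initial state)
Step 0

Tracing y:
Initial: y = -4 ← first occurrence
After step 1: y = -4
After step 2: y = -4
After step 3: y = -3
After step 4: y = -3
After step 5: y = 4
After step 6: y = 4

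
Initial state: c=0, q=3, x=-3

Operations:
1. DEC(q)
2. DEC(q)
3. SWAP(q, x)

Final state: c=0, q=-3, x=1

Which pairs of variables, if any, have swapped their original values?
None

Comparing initial and final values:
q: 3 → -3
c: 0 → 0
x: -3 → 1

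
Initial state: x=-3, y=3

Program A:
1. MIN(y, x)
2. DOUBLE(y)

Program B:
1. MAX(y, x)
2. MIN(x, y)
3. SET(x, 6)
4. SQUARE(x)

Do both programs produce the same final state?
No

Program A final state: x=-3, y=-6
Program B final state: x=36, y=3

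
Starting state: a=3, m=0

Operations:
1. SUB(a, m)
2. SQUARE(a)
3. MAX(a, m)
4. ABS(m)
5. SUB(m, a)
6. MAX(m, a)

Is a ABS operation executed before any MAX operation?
No

First ABS: step 4
First MAX: step 3
Since 4 > 3, MAX comes first.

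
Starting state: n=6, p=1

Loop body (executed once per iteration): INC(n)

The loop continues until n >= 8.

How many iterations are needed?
2

Tracing iterations:
Initial: n=6, p=1
After iteration 1: n=7, p=1
After iteration 2: n=8, p=1
n >= 8 now holds, so the loop exits after 2 iterations.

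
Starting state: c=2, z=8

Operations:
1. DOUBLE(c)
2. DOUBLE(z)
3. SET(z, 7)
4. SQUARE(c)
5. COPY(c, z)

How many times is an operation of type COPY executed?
1

Counting COPY operations:
Step 5: COPY(c, z) ← COPY
Total: 1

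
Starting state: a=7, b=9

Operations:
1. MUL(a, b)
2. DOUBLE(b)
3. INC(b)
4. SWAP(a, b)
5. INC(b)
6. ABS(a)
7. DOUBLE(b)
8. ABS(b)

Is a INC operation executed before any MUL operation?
No

First INC: step 3
First MUL: step 1
Since 3 > 1, MUL comes first.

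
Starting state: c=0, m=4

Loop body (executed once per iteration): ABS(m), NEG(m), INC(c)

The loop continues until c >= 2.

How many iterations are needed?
2

Tracing iterations:
Initial: c=0, m=4
After iteration 1: c=1, m=-4
After iteration 2: c=2, m=-4
c >= 2 now holds, so the loop exits after 2 iterations.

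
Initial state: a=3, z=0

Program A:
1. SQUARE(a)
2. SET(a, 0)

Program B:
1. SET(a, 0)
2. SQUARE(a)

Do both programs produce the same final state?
Yes

Program A final state: a=0, z=0
Program B final state: a=0, z=0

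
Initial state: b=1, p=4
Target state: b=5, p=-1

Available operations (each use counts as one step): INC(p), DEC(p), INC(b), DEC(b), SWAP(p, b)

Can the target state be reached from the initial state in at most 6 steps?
Yes

Path (4 steps): INC(p) → DEC(b) → DEC(b) → SWAP(p, b)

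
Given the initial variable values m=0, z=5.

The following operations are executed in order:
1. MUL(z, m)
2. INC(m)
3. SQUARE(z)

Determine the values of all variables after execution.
{m: 1, z: 0}

Step-by-step execution:
Initial: m=0, z=5
After step 1 (MUL(z, m)): m=0, z=0
After step 2 (INC(m)): m=1, z=0
After step 3 (SQUARE(z)): m=1, z=0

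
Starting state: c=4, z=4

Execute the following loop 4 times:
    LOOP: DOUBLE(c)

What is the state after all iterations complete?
c=64, z=4

Iteration trace:
Start: c=4, z=4
After iteration 1: c=8, z=4
After iteration 2: c=16, z=4
After iteration 3: c=32, z=4
After iteration 4: c=64, z=4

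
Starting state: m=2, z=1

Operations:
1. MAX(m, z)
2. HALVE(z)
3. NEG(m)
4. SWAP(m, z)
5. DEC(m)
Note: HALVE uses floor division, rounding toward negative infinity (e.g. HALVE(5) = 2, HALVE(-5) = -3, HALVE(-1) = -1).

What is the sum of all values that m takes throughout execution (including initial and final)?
3

Values of m at each step:
Initial: m = 2
After step 1: m = 2
After step 2: m = 2
After step 3: m = -2
After step 4: m = 0
After step 5: m = -1
Sum = 2 + 2 + 2 + -2 + 0 + -1 = 3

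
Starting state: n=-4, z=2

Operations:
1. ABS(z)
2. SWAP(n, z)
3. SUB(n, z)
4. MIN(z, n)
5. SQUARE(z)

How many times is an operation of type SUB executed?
1

Counting SUB operations:
Step 3: SUB(n, z) ← SUB
Total: 1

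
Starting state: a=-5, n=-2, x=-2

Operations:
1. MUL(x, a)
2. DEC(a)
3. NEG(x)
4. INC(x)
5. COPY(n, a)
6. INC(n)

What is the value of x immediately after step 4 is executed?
x = -9

Tracing x through execution:
Initial: x = -2
After step 1 (MUL(x, a)): x = 10
After step 2 (DEC(a)): x = 10
After step 3 (NEG(x)): x = -10
After step 4 (INC(x)): x = -9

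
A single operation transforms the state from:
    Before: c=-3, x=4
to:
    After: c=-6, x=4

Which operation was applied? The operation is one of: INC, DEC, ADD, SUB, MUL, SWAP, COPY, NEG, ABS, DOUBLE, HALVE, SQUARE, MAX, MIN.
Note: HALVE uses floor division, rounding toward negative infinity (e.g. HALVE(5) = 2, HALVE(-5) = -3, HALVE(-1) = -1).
DOUBLE(c)

Analyzing the change:
Before: c=-3, x=4
After: c=-6, x=4
Variable c changed from -3 to -6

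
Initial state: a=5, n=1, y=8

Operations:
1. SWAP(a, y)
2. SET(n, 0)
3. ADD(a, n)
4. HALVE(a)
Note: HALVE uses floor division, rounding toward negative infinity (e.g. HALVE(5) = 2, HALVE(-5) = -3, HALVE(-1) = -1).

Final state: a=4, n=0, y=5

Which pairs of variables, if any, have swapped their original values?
None

Comparing initial and final values:
a: 5 → 4
y: 8 → 5
n: 1 → 0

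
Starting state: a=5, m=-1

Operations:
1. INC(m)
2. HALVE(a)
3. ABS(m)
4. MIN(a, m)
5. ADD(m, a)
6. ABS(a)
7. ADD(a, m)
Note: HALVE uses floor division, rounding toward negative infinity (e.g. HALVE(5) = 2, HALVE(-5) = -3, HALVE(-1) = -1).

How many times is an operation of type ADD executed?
2

Counting ADD operations:
Step 5: ADD(m, a) ← ADD
Step 7: ADD(a, m) ← ADD
Total: 2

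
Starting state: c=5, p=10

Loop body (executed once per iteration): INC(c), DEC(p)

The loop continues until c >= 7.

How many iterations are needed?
2

Tracing iterations:
Initial: c=5, p=10
After iteration 1: c=6, p=9
After iteration 2: c=7, p=8
c >= 7 now holds, so the loop exits after 2 iterations.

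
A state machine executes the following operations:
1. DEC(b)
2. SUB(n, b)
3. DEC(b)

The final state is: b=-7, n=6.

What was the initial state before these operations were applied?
b=-5, n=0

Working backwards:
Final state: b=-7, n=6
Before step 3 (DEC(b)): b=-6, n=6
Before step 2 (SUB(n, b)): b=-6, n=0
Before step 1 (DEC(b)): b=-5, n=0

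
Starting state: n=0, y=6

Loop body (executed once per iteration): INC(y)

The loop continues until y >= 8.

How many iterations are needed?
2

Tracing iterations:
Initial: n=0, y=6
After iteration 1: n=0, y=7
After iteration 2: n=0, y=8
y >= 8 now holds, so the loop exits after 2 iterations.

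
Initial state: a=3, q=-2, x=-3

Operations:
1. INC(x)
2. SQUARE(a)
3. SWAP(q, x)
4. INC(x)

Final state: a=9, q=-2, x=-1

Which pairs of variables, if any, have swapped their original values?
None

Comparing initial and final values:
x: -3 → -1
q: -2 → -2
a: 3 → 9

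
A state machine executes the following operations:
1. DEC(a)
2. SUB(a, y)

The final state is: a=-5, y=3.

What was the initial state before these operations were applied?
a=-1, y=3

Working backwards:
Final state: a=-5, y=3
Before step 2 (SUB(a, y)): a=-2, y=3
Before step 1 (DEC(a)): a=-1, y=3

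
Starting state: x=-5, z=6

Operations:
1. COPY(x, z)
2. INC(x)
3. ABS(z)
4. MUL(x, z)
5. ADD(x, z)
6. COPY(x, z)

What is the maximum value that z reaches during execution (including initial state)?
6

Values of z at each step:
Initial: z = 6 ← maximum
After step 1: z = 6
After step 2: z = 6
After step 3: z = 6
After step 4: z = 6
After step 5: z = 6
After step 6: z = 6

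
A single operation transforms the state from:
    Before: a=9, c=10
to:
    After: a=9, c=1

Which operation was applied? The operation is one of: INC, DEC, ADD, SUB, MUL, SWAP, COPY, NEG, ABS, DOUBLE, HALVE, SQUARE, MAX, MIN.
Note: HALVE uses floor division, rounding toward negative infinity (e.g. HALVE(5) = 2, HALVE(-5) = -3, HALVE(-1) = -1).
SUB(c, a)

Analyzing the change:
Before: a=9, c=10
After: a=9, c=1
Variable c changed from 10 to 1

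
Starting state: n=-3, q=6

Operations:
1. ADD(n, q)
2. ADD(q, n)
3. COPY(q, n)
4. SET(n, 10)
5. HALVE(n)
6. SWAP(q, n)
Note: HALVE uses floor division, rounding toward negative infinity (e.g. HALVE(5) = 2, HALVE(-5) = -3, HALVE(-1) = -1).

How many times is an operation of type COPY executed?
1

Counting COPY operations:
Step 3: COPY(q, n) ← COPY
Total: 1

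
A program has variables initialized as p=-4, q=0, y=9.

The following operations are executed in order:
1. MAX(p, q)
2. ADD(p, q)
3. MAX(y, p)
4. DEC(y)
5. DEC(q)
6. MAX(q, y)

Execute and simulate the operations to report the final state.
{p: 0, q: 8, y: 8}

Step-by-step execution:
Initial: p=-4, q=0, y=9
After step 1 (MAX(p, q)): p=0, q=0, y=9
After step 2 (ADD(p, q)): p=0, q=0, y=9
After step 3 (MAX(y, p)): p=0, q=0, y=9
After step 4 (DEC(y)): p=0, q=0, y=8
After step 5 (DEC(q)): p=0, q=-1, y=8
After step 6 (MAX(q, y)): p=0, q=8, y=8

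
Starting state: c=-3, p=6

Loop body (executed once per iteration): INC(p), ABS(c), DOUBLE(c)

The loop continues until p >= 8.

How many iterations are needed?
2

Tracing iterations:
Initial: c=-3, p=6
After iteration 1: c=6, p=7
After iteration 2: c=12, p=8
p >= 8 now holds, so the loop exits after 2 iterations.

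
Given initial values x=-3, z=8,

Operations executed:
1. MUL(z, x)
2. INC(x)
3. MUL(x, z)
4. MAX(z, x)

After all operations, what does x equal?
x = 48

Tracing execution:
Step 1: MUL(z, x) → x = -3
Step 2: INC(x) → x = -2
Step 3: MUL(x, z) → x = 48
Step 4: MAX(z, x) → x = 48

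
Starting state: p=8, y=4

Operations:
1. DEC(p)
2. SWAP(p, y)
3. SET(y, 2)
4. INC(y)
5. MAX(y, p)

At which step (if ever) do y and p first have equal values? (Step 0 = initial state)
Step 5

y and p first become equal after step 5.

Comparing values at each step:
Initial: y=4, p=8
After step 1: y=4, p=7
After step 2: y=7, p=4
After step 3: y=2, p=4
After step 4: y=3, p=4
After step 5: y=4, p=4 ← equal!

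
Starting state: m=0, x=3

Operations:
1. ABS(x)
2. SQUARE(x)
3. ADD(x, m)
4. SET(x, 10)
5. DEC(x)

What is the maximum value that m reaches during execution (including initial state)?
0

Values of m at each step:
Initial: m = 0 ← maximum
After step 1: m = 0
After step 2: m = 0
After step 3: m = 0
After step 4: m = 0
After step 5: m = 0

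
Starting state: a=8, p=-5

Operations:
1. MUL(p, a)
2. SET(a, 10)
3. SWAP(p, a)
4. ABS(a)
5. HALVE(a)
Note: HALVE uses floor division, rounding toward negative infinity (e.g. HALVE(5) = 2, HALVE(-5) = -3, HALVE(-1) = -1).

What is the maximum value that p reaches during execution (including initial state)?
10

Values of p at each step:
Initial: p = -5
After step 1: p = -40
After step 2: p = -40
After step 3: p = 10 ← maximum
After step 4: p = 10
After step 5: p = 10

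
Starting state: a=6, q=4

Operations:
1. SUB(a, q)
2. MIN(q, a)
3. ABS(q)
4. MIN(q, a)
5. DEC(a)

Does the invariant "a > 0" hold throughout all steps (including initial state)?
Yes

The invariant holds at every step.

State at each step:
Initial: a=6, q=4
After step 1: a=2, q=4
After step 2: a=2, q=2
After step 3: a=2, q=2
After step 4: a=2, q=2
After step 5: a=1, q=2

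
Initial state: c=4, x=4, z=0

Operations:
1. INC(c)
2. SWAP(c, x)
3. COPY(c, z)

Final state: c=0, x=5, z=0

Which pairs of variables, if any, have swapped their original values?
None

Comparing initial and final values:
z: 0 → 0
x: 4 → 5
c: 4 → 0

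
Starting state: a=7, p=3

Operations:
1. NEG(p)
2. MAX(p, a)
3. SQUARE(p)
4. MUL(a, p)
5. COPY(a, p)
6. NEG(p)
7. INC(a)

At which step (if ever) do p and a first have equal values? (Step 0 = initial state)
Step 2

p and a first become equal after step 2.

Comparing values at each step:
Initial: p=3, a=7
After step 1: p=-3, a=7
After step 2: p=7, a=7 ← equal!
After step 3: p=49, a=7
After step 4: p=49, a=343
After step 5: p=49, a=49 ← equal!
After step 6: p=-49, a=49
After step 7: p=-49, a=50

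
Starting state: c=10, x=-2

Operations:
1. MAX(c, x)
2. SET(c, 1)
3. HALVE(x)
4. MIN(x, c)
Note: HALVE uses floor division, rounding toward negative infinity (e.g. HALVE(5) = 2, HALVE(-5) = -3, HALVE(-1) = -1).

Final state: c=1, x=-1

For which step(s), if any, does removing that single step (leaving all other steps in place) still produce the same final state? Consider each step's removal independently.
Step(s) 1, 4

Testing removal of each single step:
Without step 1: final = c=1, x=-1 (same)
Without step 2: final = c=10, x=-1 (different)
Without step 3: final = c=1, x=-2 (different)
Without step 4: final = c=1, x=-1 (same)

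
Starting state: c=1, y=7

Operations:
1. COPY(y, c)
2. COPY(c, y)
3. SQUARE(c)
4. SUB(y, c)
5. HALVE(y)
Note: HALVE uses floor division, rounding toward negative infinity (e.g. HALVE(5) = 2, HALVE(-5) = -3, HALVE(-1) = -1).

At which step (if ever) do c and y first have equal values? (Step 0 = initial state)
Step 1

c and y first become equal after step 1.

Comparing values at each step:
Initial: c=1, y=7
After step 1: c=1, y=1 ← equal!
After step 2: c=1, y=1 ← equal!
After step 3: c=1, y=1 ← equal!
After step 4: c=1, y=0
After step 5: c=1, y=0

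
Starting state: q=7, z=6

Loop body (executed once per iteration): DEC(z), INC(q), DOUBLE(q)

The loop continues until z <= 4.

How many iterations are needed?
2

Tracing iterations:
Initial: q=7, z=6
After iteration 1: q=16, z=5
After iteration 2: q=34, z=4
z <= 4 now holds, so the loop exits after 2 iterations.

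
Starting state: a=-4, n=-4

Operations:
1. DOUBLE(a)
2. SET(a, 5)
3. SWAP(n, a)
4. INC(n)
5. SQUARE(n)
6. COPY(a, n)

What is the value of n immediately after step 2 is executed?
n = -4

Tracing n through execution:
Initial: n = -4
After step 1 (DOUBLE(a)): n = -4
After step 2 (SET(a, 5)): n = -4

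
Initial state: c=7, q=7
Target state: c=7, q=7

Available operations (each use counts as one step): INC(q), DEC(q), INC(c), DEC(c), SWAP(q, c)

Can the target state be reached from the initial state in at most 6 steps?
Yes

Path (0 steps): 0 steps (already at target)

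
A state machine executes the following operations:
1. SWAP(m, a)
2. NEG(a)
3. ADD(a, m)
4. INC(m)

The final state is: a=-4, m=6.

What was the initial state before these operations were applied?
a=5, m=9

Working backwards:
Final state: a=-4, m=6
Before step 4 (INC(m)): a=-4, m=5
Before step 3 (ADD(a, m)): a=-9, m=5
Before step 2 (NEG(a)): a=9, m=5
Before step 1 (SWAP(m, a)): a=5, m=9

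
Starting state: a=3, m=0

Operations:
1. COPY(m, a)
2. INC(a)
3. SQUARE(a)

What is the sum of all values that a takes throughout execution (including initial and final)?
26

Values of a at each step:
Initial: a = 3
After step 1: a = 3
After step 2: a = 4
After step 3: a = 16
Sum = 3 + 3 + 4 + 16 = 26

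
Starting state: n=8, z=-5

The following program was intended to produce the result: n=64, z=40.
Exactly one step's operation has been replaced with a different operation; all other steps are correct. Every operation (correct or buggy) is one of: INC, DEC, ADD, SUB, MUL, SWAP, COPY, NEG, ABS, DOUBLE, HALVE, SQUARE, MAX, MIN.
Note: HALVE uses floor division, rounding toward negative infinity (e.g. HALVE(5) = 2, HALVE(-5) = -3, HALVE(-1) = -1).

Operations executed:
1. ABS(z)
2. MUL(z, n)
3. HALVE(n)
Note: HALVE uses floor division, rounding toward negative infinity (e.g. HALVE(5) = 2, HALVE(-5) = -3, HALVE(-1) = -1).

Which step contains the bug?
Step 3

Trace with buggy code:
Initial: n=8, z=-5
After step 1: n=8, z=5
After step 2: n=8, z=40
After step 3: n=4, z=40
Actual final n=4, z=40 ≠ expected n=64, z=40.
Step 3 is the only position where a single-operation replacement can produce the expected result.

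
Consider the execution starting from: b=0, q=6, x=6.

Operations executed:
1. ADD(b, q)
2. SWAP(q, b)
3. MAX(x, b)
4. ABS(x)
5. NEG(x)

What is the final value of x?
x = -6

Tracing execution:
Step 1: ADD(b, q) → x = 6
Step 2: SWAP(q, b) → x = 6
Step 3: MAX(x, b) → x = 6
Step 4: ABS(x) → x = 6
Step 5: NEG(x) → x = -6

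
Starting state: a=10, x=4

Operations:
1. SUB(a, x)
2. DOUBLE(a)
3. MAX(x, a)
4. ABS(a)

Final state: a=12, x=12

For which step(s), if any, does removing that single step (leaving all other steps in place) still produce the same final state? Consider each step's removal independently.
Step(s) 4

Testing removal of each single step:
Without step 1: final = a=20, x=20 (different)
Without step 2: final = a=6, x=6 (different)
Without step 3: final = a=12, x=4 (different)
Without step 4: final = a=12, x=12 (same)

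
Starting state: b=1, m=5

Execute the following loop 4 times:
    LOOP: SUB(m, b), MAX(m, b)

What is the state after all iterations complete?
b=1, m=1

Iteration trace:
Start: b=1, m=5
After iteration 1: b=1, m=4
After iteration 2: b=1, m=3
After iteration 3: b=1, m=2
After iteration 4: b=1, m=1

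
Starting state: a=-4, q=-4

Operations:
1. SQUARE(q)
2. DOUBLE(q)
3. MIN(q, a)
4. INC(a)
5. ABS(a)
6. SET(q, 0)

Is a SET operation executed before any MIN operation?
No

First SET: step 6
First MIN: step 3
Since 6 > 3, MIN comes first.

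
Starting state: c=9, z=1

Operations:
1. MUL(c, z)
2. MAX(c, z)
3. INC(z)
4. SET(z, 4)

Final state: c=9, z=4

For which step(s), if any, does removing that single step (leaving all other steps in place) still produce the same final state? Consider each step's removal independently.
Step(s) 1, 2, 3

Testing removal of each single step:
Without step 1: final = c=9, z=4 (same)
Without step 2: final = c=9, z=4 (same)
Without step 3: final = c=9, z=4 (same)
Without step 4: final = c=9, z=2 (different)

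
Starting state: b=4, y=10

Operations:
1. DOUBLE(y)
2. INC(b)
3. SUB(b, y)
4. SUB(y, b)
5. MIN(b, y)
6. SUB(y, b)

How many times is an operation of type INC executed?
1

Counting INC operations:
Step 2: INC(b) ← INC
Total: 1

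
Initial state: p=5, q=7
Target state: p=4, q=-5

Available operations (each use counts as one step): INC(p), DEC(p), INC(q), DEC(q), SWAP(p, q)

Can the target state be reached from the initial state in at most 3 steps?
No

The target state cannot be reached within 3 steps.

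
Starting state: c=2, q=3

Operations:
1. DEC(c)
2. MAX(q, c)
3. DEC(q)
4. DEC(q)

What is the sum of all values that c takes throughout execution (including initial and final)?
6

Values of c at each step:
Initial: c = 2
After step 1: c = 1
After step 2: c = 1
After step 3: c = 1
After step 4: c = 1
Sum = 2 + 1 + 1 + 1 + 1 = 6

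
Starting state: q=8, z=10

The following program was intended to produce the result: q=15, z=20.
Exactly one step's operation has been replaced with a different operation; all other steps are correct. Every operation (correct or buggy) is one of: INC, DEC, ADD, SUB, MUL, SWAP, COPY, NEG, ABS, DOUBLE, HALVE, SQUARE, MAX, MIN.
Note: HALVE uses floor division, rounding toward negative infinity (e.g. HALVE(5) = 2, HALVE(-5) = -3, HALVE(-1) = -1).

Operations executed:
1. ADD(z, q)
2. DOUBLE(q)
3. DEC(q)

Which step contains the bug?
Step 1

Trace with buggy code:
Initial: q=8, z=10
After step 1: q=8, z=18
After step 2: q=16, z=18
After step 3: q=15, z=18
Actual final q=15, z=18 ≠ expected q=15, z=20.
Step 1 is the only position where a single-operation replacement can produce the expected result.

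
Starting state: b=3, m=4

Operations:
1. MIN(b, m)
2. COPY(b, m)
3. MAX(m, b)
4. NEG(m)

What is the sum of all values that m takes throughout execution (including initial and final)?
12

Values of m at each step:
Initial: m = 4
After step 1: m = 4
After step 2: m = 4
After step 3: m = 4
After step 4: m = -4
Sum = 4 + 4 + 4 + 4 + -4 = 12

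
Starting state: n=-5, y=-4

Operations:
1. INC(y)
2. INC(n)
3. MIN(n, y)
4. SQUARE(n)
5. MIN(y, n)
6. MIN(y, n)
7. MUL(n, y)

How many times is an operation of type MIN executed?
3

Counting MIN operations:
Step 3: MIN(n, y) ← MIN
Step 5: MIN(y, n) ← MIN
Step 6: MIN(y, n) ← MIN
Total: 3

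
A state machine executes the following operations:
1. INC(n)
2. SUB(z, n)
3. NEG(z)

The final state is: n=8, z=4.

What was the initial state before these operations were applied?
n=7, z=4

Working backwards:
Final state: n=8, z=4
Before step 3 (NEG(z)): n=8, z=-4
Before step 2 (SUB(z, n)): n=8, z=4
Before step 1 (INC(n)): n=7, z=4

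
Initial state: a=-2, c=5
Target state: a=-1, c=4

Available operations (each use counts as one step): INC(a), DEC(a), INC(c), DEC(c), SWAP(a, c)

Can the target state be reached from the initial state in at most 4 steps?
Yes

Path (2 steps): INC(a) → DEC(c)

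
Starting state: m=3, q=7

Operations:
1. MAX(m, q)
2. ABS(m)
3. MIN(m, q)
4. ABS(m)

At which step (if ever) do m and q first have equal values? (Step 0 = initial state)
Step 1

m and q first become equal after step 1.

Comparing values at each step:
Initial: m=3, q=7
After step 1: m=7, q=7 ← equal!
After step 2: m=7, q=7 ← equal!
After step 3: m=7, q=7 ← equal!
After step 4: m=7, q=7 ← equal!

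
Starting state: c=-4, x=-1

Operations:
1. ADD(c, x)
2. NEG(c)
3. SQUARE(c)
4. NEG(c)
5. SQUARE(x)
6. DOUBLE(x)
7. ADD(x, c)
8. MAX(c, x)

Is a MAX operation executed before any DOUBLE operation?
No

First MAX: step 8
First DOUBLE: step 6
Since 8 > 6, DOUBLE comes first.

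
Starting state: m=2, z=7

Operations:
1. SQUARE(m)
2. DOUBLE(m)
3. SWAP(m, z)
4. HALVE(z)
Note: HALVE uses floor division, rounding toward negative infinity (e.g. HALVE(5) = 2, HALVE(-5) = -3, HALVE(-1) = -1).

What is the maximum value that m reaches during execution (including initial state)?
8

Values of m at each step:
Initial: m = 2
After step 1: m = 4
After step 2: m = 8 ← maximum
After step 3: m = 7
After step 4: m = 7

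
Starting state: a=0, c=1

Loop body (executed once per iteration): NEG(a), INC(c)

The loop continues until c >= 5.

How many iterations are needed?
4

Tracing iterations:
Initial: a=0, c=1
After iteration 1: a=0, c=2
After iteration 2: a=0, c=3
After iteration 3: a=0, c=4
After iteration 4: a=0, c=5
c >= 5 now holds, so the loop exits after 4 iterations.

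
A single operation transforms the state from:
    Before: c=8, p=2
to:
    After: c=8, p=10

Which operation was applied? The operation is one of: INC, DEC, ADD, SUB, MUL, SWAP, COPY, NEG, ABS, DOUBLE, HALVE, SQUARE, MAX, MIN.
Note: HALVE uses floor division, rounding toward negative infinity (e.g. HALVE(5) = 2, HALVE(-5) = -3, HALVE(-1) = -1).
ADD(p, c)

Analyzing the change:
Before: c=8, p=2
After: c=8, p=10
Variable p changed from 2 to 10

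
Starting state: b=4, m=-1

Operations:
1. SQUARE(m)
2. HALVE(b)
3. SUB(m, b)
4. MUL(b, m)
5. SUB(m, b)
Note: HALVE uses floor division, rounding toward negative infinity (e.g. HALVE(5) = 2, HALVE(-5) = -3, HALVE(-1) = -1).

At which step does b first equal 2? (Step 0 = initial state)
Step 2

Tracing b:
Initial: b = 4
After step 1: b = 4
After step 2: b = 2 ← first occurrence
After step 3: b = 2
After step 4: b = -2
After step 5: b = -2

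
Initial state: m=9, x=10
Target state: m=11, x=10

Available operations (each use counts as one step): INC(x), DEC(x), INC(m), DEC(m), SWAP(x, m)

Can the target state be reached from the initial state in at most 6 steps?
Yes

Path (2 steps): INC(m) → INC(m)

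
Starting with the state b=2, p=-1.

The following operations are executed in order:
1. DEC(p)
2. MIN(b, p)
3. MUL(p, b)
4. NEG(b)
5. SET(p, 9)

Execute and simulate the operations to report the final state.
{b: 2, p: 9}

Step-by-step execution:
Initial: b=2, p=-1
After step 1 (DEC(p)): b=2, p=-2
After step 2 (MIN(b, p)): b=-2, p=-2
After step 3 (MUL(p, b)): b=-2, p=4
After step 4 (NEG(b)): b=2, p=4
After step 5 (SET(p, 9)): b=2, p=9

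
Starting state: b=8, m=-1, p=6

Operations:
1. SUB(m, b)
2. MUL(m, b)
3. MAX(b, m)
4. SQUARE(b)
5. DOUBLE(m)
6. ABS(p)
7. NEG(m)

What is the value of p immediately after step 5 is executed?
p = 6

Tracing p through execution:
Initial: p = 6
After step 1 (SUB(m, b)): p = 6
After step 2 (MUL(m, b)): p = 6
After step 3 (MAX(b, m)): p = 6
After step 4 (SQUARE(b)): p = 6
After step 5 (DOUBLE(m)): p = 6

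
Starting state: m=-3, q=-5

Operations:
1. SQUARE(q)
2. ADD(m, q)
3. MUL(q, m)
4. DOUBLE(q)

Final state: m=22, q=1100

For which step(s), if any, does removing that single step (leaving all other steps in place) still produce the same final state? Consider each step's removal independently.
None - removing any single step changes the final result

Testing removal of each single step:
Without step 1: final = m=-8, q=80 (different)
Without step 2: final = m=-3, q=-150 (different)
Without step 3: final = m=22, q=50 (different)
Without step 4: final = m=22, q=550 (different)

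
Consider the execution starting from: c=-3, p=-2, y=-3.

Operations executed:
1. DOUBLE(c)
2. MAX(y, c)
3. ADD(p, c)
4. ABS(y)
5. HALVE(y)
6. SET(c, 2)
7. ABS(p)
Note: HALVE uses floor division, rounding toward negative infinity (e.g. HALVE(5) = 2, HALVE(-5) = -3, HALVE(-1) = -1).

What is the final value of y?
y = 1

Tracing execution:
Step 1: DOUBLE(c) → y = -3
Step 2: MAX(y, c) → y = -3
Step 3: ADD(p, c) → y = -3
Step 4: ABS(y) → y = 3
Step 5: HALVE(y) → y = 1
Step 6: SET(c, 2) → y = 1
Step 7: ABS(p) → y = 1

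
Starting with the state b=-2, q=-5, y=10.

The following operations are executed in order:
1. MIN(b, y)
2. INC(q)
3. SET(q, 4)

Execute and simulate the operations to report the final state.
{b: -2, q: 4, y: 10}

Step-by-step execution:
Initial: b=-2, q=-5, y=10
After step 1 (MIN(b, y)): b=-2, q=-5, y=10
After step 2 (INC(q)): b=-2, q=-4, y=10
After step 3 (SET(q, 4)): b=-2, q=4, y=10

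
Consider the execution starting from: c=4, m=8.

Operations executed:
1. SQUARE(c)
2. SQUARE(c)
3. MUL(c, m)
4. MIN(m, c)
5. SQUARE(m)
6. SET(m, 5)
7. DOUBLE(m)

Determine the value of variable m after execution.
m = 10

Tracing execution:
Step 1: SQUARE(c) → m = 8
Step 2: SQUARE(c) → m = 8
Step 3: MUL(c, m) → m = 8
Step 4: MIN(m, c) → m = 8
Step 5: SQUARE(m) → m = 64
Step 6: SET(m, 5) → m = 5
Step 7: DOUBLE(m) → m = 10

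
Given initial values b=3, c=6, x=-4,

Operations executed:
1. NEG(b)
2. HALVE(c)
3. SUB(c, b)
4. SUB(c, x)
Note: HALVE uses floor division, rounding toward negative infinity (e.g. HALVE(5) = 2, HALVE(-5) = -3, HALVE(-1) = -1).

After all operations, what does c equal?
c = 10

Tracing execution:
Step 1: NEG(b) → c = 6
Step 2: HALVE(c) → c = 3
Step 3: SUB(c, b) → c = 6
Step 4: SUB(c, x) → c = 10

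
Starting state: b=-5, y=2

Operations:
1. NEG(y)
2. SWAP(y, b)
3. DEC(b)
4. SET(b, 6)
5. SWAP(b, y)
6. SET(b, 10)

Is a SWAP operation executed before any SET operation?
Yes

First SWAP: step 2
First SET: step 4
Since 2 < 4, SWAP comes first.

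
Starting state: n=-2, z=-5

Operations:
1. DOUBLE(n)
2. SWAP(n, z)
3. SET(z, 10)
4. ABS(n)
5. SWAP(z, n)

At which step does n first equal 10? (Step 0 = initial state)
Step 5

Tracing n:
Initial: n = -2
After step 1: n = -4
After step 2: n = -5
After step 3: n = -5
After step 4: n = 5
After step 5: n = 10 ← first occurrence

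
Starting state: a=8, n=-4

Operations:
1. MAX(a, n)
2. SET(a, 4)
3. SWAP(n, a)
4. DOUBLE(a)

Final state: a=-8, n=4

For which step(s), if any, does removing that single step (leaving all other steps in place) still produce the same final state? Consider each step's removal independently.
Step(s) 1

Testing removal of each single step:
Without step 1: final = a=-8, n=4 (same)
Without step 2: final = a=-8, n=8 (different)
Without step 3: final = a=8, n=-4 (different)
Without step 4: final = a=-4, n=4 (different)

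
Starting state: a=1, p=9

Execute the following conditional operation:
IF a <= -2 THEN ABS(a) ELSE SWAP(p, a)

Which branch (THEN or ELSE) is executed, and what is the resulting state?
Branch: ELSE, Final state: a=9, p=1

Evaluating condition: a <= -2
a = 1
Condition is False, so ELSE branch executes
After SWAP(p, a): a=9, p=1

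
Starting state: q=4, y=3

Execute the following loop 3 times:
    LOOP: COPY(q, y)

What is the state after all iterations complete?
q=3, y=3

Iteration trace:
Start: q=4, y=3
After iteration 1: q=3, y=3
After iteration 2: q=3, y=3
After iteration 3: q=3, y=3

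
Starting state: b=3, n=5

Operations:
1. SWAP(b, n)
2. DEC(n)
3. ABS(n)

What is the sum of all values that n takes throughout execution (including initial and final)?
12

Values of n at each step:
Initial: n = 5
After step 1: n = 3
After step 2: n = 2
After step 3: n = 2
Sum = 5 + 3 + 2 + 2 = 12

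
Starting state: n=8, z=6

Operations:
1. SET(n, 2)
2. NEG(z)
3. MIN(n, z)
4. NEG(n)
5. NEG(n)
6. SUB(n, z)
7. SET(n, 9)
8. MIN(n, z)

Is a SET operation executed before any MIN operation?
Yes

First SET: step 1
First MIN: step 3
Since 1 < 3, SET comes first.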